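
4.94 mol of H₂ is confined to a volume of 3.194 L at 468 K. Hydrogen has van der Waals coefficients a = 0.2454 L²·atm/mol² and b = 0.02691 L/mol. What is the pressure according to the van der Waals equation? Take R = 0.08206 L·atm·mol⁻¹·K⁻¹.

P ≈ 61.39 atm

P = nRT/(V − nb) − a n²/V²
nRT/(V − nb) = (4.94)(0.08206)(468)/(3.194 − 4.94×0.02691) = 189.72/3.0611 = 61.978 atm
a n²/V² = (0.2454)(4.94)²/(3.194)² = 0.58703 atm
P = 61.978 − 0.58703 = 61.39 atm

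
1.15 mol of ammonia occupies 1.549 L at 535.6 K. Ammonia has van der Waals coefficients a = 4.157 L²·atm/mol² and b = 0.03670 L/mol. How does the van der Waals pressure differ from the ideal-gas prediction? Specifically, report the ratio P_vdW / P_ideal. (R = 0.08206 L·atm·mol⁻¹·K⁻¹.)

P_vdW / P_ideal ≈ 0.9578

Ideal: P_ideal = nRT/V = (1.15)(0.08206)(535.6)/1.549 = 32.6301 atm
vdW: P = nRT/(V − nb) − a n²/V² = 50.5440/1.50680 − 5.49763/2.39940 = 33.5439 − 2.29125 = 31.2527 atm
Ratio = 31.2527/32.6301 = 0.9578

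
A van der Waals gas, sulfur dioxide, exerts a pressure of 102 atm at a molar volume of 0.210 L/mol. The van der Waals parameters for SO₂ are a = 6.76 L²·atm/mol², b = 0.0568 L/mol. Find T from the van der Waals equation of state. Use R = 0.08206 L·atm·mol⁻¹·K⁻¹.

T = (P + a/V_m²)(V_m − b)/R
P + a/V_m² = 102 + 6.76/(0.210)² = 255.29 atm
V_m − b = 0.210 − 0.0568 = 0.15320 L/mol
T = (255.29)(0.15320)/0.08206 = 476.6 K

T ≈ 476.6 K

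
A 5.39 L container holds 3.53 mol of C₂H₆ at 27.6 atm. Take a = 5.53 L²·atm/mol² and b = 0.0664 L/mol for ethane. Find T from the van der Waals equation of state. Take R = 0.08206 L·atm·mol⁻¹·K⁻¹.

T ≈ 533.4 K

T = (P + a n²/V²)(V − nb)/(nR)
P + a n²/V² = 27.6 + (5.53)(3.53)²/(5.39)² = 29.972 atm
V − nb = 5.39 − (3.53)(0.0664) = 5.1556 L
T = (29.972)(5.1556)/((3.53)(0.08206)) = 533.4 K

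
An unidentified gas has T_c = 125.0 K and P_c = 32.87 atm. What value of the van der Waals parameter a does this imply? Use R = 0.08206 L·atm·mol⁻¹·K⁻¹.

a ≈ 1.350 L²·atm/mol²

From T_c = 8a/(27Rb) and P_c = a/(27b²): a = 27 R² T_c²/(64 P_c).
a = 27×(0.08206)²×(125.0)²/(64×32.87) = 2840.8/2103.7 = 1.350 L²·atm/mol²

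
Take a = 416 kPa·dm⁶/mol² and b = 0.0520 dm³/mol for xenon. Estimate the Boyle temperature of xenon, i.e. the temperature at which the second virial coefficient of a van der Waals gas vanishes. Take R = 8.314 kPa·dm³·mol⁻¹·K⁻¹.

For a van der Waals gas the second virial coefficient B₂ = b − a/(RT) vanishes at T_B = a/(Rb).
T_B = 416/(8.314×0.0520) = 416/0.43233 = 962.2 K

T_B ≈ 962.2 K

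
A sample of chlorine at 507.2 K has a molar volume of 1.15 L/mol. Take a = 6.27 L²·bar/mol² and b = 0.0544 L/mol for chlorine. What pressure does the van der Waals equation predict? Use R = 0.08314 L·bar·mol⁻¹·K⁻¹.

P = RT/(V_m − b) − a/V_m²
RT/(V_m − b) = (0.08314)(507.2)/(1.15 − 0.0544) = 42.169/1.0956 = 38.489 bar
a/V_m² = 6.27/(1.15)² = 4.7410 bar
P = 38.489 − 4.7410 = 33.75 bar

P ≈ 33.75 bar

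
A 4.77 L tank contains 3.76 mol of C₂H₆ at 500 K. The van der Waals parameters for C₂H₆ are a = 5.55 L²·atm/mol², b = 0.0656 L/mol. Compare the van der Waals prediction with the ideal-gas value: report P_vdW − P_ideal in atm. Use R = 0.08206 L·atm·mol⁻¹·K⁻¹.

ΔP ≈ -1.685 atm

Ideal: P_ideal = nRT/V = (3.76)(0.08206)(500)/4.77 = 32.3423 atm
vdW: P = nRT/(V − nb) − a n²/V² = 154.273/4.52334 − 78.4637/22.7529 = 34.1060 − 3.44851 = 30.6575 atm
ΔP = 30.6575 − 32.3423 = -1.685 atm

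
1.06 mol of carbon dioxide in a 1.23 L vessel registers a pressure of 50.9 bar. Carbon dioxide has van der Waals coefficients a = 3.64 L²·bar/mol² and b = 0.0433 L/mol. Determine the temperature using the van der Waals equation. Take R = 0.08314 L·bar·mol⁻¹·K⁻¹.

T ≈ 720.2 K

T = (P + a n²/V²)(V − nb)/(nR)
P + a n²/V² = 50.9 + (3.64)(1.06)²/(1.23)² = 53.603 bar
V − nb = 1.23 − (1.06)(0.0433) = 1.1841 L
T = (53.603)(1.1841)/((1.06)(0.08314)) = 720.2 K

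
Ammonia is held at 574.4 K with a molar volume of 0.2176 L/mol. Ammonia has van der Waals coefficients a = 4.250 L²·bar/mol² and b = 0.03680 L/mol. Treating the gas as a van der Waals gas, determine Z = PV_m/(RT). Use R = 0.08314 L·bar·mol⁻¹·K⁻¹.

P = RT/(V_m − b) − a/V_m² = (0.08314)(574.4)/(0.2176 − 0.03680) − 4.250/(0.2176)²
  = 47.756/0.18080 − 89.758 = 264.14 − 89.758 = 174.38 bar
Z = PV_m/(RT) = (174.38)(0.2176)/((0.08314)(574.4)) = 37.945/47.756 = 0.7946

Z ≈ 0.7946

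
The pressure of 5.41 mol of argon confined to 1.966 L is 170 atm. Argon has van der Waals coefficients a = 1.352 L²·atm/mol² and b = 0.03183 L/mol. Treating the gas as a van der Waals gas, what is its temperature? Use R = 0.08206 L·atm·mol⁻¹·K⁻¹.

T = (P + a n²/V²)(V − nb)/(nR)
P + a n²/V² = 170 + (1.352)(5.41)²/(1.966)² = 180.24 atm
V − nb = 1.966 − (5.41)(0.03183) = 1.7938 L
T = (180.24)(1.7938)/((5.41)(0.08206)) = 728.3 K

T ≈ 728.3 K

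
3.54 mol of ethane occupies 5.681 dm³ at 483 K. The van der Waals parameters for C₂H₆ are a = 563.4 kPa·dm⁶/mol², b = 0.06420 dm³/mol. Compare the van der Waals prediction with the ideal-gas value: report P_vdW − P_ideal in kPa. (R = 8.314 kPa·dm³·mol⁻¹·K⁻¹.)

ΔP ≈ -114.5 kPa

Ideal: P_ideal = nRT/V = (3.54)(8.314)(483)/5.681 = 2502.28 kPa
vdW: P = nRT/(V − nb) − a n²/V² = 14215.4/5.45373 − 7060.30/32.2738 = 2606.55 − 218.763 = 2387.79 kPa
ΔP = 2387.79 − 2502.28 = -114.5 kPa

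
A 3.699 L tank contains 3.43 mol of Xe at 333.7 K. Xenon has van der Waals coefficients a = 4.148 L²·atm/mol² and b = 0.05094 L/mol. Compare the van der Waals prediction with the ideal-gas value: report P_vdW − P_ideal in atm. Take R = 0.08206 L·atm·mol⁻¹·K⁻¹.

Ideal: P_ideal = nRT/V = (3.43)(0.08206)(333.7)/3.699 = 25.3920 atm
vdW: P = nRT/(V − nb) − a n²/V² = 93.9251/3.52428 − 48.8008/13.6826 = 26.6509 − 3.56663 = 23.0843 atm
ΔP = 23.0843 − 25.3920 = -2.308 atm

ΔP ≈ -2.308 atm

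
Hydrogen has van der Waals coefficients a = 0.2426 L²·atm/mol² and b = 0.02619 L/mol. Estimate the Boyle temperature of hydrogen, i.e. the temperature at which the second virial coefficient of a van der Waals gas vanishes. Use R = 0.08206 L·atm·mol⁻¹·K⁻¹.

T_B ≈ 112.9 K

For a van der Waals gas the second virial coefficient B₂ = b − a/(RT) vanishes at T_B = a/(Rb).
T_B = 0.2426/(0.08206×0.02619) = 0.2426/0.0021492 = 112.9 K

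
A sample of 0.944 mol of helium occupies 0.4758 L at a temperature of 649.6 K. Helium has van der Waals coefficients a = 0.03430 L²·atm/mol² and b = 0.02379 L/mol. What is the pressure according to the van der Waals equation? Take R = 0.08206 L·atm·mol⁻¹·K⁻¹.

P = nRT/(V − nb) − a n²/V²
nRT/(V − nb) = (0.944)(0.08206)(649.6)/(0.4758 − 0.944×0.02379) = 50.321/0.45334 = 111.00 atm
a n²/V² = (0.03430)(0.944)²/(0.4758)² = 0.13502 atm
P = 111.00 − 0.13502 = 110.9 atm

P ≈ 110.9 atm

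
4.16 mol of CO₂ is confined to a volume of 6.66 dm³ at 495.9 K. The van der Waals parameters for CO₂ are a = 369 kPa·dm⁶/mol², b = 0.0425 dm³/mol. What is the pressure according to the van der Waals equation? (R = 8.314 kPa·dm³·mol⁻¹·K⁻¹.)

P = nRT/(V − nb) − a n²/V²
nRT/(V − nb) = (4.16)(8.314)(495.9)/(6.66 − 4.16×0.0425) = 17151/6.4832 = 2645.5 kPa
a n²/V² = (369)(4.16)²/(6.66)² = 143.97 kPa
P = 2645.5 − 143.97 = 2502 kPa

P ≈ 2502 kPa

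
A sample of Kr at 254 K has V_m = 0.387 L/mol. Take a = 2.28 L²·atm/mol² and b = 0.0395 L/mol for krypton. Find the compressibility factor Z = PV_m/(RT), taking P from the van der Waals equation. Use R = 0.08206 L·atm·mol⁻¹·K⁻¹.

Z ≈ 0.8310

P = RT/(V_m − b) − a/V_m² = (0.08206)(254)/(0.387 − 0.0395) − 2.28/(0.387)²
  = 20.843/0.34750 − 15.223 = 59.980 − 15.223 = 44.757 atm
Z = PV_m/(RT) = (44.757)(0.387)/((0.08206)(254)) = 17.321/20.843 = 0.8310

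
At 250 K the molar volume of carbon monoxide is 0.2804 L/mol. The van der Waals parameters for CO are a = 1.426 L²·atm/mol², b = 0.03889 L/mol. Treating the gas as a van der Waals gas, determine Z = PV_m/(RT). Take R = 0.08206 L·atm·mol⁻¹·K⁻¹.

Z ≈ 0.9131

P = RT/(V_m − b) − a/V_m² = (0.08206)(250)/(0.2804 − 0.03889) − 1.426/(0.2804)²
  = 20.515/0.24151 − 18.137 = 84.945 − 18.137 = 66.808 atm
Z = PV_m/(RT) = (66.808)(0.2804)/((0.08206)(250)) = 18.733/20.515 = 0.9131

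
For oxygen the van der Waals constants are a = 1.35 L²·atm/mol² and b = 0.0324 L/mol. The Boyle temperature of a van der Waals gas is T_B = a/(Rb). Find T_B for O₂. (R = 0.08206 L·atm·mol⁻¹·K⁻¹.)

For a van der Waals gas the second virial coefficient B₂ = b − a/(RT) vanishes at T_B = a/(Rb).
T_B = 1.35/(0.08206×0.0324) = 1.35/0.0026587 = 507.8 K

T_B ≈ 507.8 K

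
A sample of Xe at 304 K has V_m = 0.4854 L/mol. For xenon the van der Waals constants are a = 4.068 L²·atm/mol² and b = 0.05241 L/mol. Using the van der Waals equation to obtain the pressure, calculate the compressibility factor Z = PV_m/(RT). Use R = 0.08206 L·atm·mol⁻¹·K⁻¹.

Z ≈ 0.7851

P = RT/(V_m − b) − a/V_m² = (0.08206)(304)/(0.4854 − 0.05241) − 4.068/(0.4854)²
  = 24.946/0.43299 − 17.266 = 57.613 − 17.266 = 40.347 atm
Z = PV_m/(RT) = (40.347)(0.4854)/((0.08206)(304)) = 19.584/24.946 = 0.7851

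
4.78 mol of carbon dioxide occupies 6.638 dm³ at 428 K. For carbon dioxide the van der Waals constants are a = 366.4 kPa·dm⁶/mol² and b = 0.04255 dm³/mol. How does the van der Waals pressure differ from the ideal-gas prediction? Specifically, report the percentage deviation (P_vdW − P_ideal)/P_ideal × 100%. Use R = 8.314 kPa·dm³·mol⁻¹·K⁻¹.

-4.25 %

Ideal: P_ideal = nRT/V = (4.78)(8.314)(428)/6.638 = 2562.39 kPa
vdW: P = nRT/(V − nb) − a n²/V² = 17009.1/6.43461 − 8371.65/44.0630 = 2643.38 − 189.993 = 2453.39 kPa
% deviation = (2453.39 − 2562.39)/2562.39 × 100% = -4.25%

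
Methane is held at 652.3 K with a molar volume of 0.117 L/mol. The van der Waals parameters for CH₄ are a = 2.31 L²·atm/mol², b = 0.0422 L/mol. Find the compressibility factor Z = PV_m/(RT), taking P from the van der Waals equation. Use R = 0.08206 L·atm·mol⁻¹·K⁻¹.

P = RT/(V_m − b) − a/V_m² = (0.08206)(652.3)/(0.117 − 0.0422) − 2.31/(0.117)²
  = 53.528/0.074800 − 168.75 = 715.61 − 168.75 = 546.86 atm
Z = PV_m/(RT) = (546.86)(0.117)/((0.08206)(652.3)) = 63.983/53.528 = 1.195

Z ≈ 1.195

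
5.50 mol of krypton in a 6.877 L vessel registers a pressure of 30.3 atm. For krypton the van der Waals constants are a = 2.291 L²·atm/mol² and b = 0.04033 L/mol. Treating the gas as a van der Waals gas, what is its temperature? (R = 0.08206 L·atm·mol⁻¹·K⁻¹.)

T = (P + a n²/V²)(V − nb)/(nR)
P + a n²/V² = 30.3 + (2.291)(5.50)²/(6.877)² = 31.765 atm
V − nb = 6.877 − (5.50)(0.04033) = 6.6552 L
T = (31.765)(6.6552)/((5.50)(0.08206)) = 468.4 K

T ≈ 468.4 K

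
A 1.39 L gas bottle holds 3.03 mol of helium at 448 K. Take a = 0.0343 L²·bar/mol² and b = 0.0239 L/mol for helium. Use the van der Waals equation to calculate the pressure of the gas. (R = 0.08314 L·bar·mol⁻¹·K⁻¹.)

P ≈ 85.49 bar

P = nRT/(V − nb) − a n²/V²
nRT/(V − nb) = (3.03)(0.08314)(448)/(1.39 − 3.03×0.0239) = 112.86/1.3176 = 85.656 bar
a n²/V² = (0.0343)(3.03)²/(1.39)² = 0.16299 bar
P = 85.656 − 0.16299 = 85.49 bar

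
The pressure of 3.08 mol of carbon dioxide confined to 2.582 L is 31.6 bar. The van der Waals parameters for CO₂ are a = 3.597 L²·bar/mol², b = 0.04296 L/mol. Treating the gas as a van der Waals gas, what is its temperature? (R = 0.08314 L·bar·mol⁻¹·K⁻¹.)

T ≈ 351.3 K

T = (P + a n²/V²)(V − nb)/(nR)
P + a n²/V² = 31.6 + (3.597)(3.08)²/(2.582)² = 36.718 bar
V − nb = 2.582 − (3.08)(0.04296) = 2.4497 L
T = (36.718)(2.4497)/((3.08)(0.08314)) = 351.3 K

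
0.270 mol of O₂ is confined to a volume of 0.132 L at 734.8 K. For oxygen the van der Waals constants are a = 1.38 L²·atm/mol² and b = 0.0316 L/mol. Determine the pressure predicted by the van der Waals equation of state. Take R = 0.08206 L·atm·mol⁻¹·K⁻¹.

P ≈ 126.1 atm

P = nRT/(V − nb) − a n²/V²
nRT/(V − nb) = (0.270)(0.08206)(734.8)/(0.132 − 0.270×0.0316) = 16.280/0.12347 = 131.85 atm
a n²/V² = (1.38)(0.270)²/(0.132)² = 5.7738 atm
P = 131.85 − 5.7738 = 126.1 atm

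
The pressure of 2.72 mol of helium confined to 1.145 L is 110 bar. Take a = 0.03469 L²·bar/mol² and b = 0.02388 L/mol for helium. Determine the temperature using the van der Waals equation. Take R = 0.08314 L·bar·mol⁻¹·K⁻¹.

T ≈ 526.3 K

T = (P + a n²/V²)(V − nb)/(nR)
P + a n²/V² = 110 + (0.03469)(2.72)²/(1.145)² = 110.20 bar
V − nb = 1.145 − (2.72)(0.02388) = 1.0800 L
T = (110.20)(1.0800)/((2.72)(0.08314)) = 526.3 K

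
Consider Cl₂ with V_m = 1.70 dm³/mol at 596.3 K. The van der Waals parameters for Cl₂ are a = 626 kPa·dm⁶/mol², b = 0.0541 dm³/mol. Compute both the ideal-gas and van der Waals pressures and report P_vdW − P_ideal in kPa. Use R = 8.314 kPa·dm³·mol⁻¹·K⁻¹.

ΔP ≈ -120.8 kPa

Ideal: P_ideal = RT/V_m = (8.314)(596.3)/1.70 = 2916.26 kPa
vdW: P = RT/(V_m − b) − a/V_m² = 4957.64/1.64590 − 626/2.89000 = 3012.11 − 216.609 = 2795.50 kPa
ΔP = 2795.50 − 2916.26 = -120.8 kPa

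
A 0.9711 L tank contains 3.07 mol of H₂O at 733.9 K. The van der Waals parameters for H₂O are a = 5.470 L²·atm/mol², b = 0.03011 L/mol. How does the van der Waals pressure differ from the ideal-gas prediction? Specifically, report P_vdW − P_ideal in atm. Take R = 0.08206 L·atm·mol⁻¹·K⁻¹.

Ideal: P_ideal = nRT/V = (3.07)(0.08206)(733.9)/0.9711 = 190.389 atm
vdW: P = nRT/(V − nb) − a n²/V² = 184.887/0.878662 − 51.5542/0.943035 = 210.419 − 54.6684 = 155.751 atm
ΔP = 155.751 − 190.389 = -34.64 atm

ΔP ≈ -34.64 atm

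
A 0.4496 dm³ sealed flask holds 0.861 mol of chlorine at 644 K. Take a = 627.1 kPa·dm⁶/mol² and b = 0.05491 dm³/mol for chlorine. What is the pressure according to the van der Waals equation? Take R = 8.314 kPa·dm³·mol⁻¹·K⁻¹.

P ≈ 9159 kPa

P = nRT/(V − nb) − a n²/V²
nRT/(V − nb) = (0.861)(8.314)(644)/(0.4496 − 0.861×0.05491) = 4610.0/0.40232 = 11459 kPa
a n²/V² = (627.1)(0.861)²/(0.4496)² = 2299.8 kPa
P = 11459 − 2299.8 = 9159 kPa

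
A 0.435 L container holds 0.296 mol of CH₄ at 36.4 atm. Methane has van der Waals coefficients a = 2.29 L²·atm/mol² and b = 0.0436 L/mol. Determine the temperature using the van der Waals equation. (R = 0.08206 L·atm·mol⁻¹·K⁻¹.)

T = (P + a n²/V²)(V − nb)/(nR)
P + a n²/V² = 36.4 + (2.29)(0.296)²/(0.435)² = 37.460 atm
V − nb = 0.435 − (0.296)(0.0436) = 0.42209 L
T = (37.460)(0.42209)/((0.296)(0.08206)) = 651.0 K

T ≈ 651.0 K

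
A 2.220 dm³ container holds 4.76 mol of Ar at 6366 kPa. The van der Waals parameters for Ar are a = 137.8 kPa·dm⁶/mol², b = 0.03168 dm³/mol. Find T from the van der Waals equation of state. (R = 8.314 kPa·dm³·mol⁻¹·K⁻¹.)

T = (P + a n²/V²)(V − nb)/(nR)
P + a n²/V² = 6366 + (137.8)(4.76)²/(2.220)² = 6999.5 kPa
V − nb = 2.220 − (4.76)(0.03168) = 2.0692 dm³
T = (6999.5)(2.0692)/((4.76)(8.314)) = 366.0 K

T ≈ 366.0 K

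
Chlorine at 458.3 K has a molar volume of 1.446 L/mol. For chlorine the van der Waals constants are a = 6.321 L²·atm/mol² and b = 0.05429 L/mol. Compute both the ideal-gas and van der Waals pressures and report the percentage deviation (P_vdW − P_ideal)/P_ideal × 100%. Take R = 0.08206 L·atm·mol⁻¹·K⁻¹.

Ideal: P_ideal = RT/V_m = (0.08206)(458.3)/1.446 = 26.0084 atm
vdW: P = RT/(V_m − b) − a/V_m² = 37.6081/1.39171 − 6.321/2.09092 = 27.0229 − 3.02307 = 23.9998 atm
% deviation = (23.9998 − 26.0084)/26.0084 × 100% = -7.72%

-7.72 %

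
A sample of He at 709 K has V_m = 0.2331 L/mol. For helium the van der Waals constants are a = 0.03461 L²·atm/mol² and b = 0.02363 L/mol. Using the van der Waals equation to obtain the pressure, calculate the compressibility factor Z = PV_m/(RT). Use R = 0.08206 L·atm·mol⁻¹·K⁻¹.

Z ≈ 1.110

P = RT/(V_m − b) − a/V_m² = (0.08206)(709)/(0.2331 − 0.02363) − 0.03461/(0.2331)²
  = 58.181/0.20947 − 0.63697 = 277.75 − 0.63697 = 277.11 atm
Z = PV_m/(RT) = (277.11)(0.2331)/((0.08206)(709)) = 64.594/58.181 = 1.110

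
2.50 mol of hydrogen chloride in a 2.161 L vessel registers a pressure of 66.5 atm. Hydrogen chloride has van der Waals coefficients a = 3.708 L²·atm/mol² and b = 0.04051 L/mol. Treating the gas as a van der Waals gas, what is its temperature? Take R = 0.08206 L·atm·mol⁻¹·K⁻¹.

T ≈ 717.5 K

T = (P + a n²/V²)(V − nb)/(nR)
P + a n²/V² = 66.5 + (3.708)(2.50)²/(2.161)² = 71.463 atm
V − nb = 2.161 − (2.50)(0.04051) = 2.0597 L
T = (71.463)(2.0597)/((2.50)(0.08206)) = 717.5 K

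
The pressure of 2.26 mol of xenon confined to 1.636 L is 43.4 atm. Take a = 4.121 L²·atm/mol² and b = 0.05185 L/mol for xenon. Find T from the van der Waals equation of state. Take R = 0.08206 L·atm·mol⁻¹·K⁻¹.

T ≈ 419.8 K

T = (P + a n²/V²)(V − nb)/(nR)
P + a n²/V² = 43.4 + (4.121)(2.26)²/(1.636)² = 51.264 atm
V − nb = 1.636 − (2.26)(0.05185) = 1.5188 L
T = (51.264)(1.5188)/((2.26)(0.08206)) = 419.8 K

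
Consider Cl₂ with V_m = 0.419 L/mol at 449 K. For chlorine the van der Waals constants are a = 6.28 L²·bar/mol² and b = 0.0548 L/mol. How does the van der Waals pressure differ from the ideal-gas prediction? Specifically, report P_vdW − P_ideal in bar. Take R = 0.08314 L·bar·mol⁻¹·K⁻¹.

Ideal: P_ideal = RT/V_m = (0.08314)(449)/0.419 = 89.0927 bar
vdW: P = RT/(V_m − b) − a/V_m² = 37.3299/0.364200 − 6.28/0.175561 = 102.498 − 35.7710 = 66.727 bar
ΔP = 66.727 − 89.0927 = -22.37 bar

ΔP ≈ -22.37 bar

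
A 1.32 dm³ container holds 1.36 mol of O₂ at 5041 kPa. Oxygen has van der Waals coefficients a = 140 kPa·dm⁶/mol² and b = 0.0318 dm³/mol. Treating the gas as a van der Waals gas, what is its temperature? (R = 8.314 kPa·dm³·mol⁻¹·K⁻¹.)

T = (P + a n²/V²)(V − nb)/(nR)
P + a n²/V² = 5041 + (140)(1.36)²/(1.32)² = 5189.6 kPa
V − nb = 1.32 − (1.36)(0.0318) = 1.2768 dm³
T = (5189.6)(1.2768)/((1.36)(8.314)) = 586.0 K

T ≈ 586.0 K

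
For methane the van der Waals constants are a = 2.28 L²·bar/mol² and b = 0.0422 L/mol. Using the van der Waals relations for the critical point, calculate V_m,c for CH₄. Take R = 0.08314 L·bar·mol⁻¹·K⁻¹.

V_m,c ≈ 0.1266 L/mol

For a van der Waals gas, V_m,c = 3b.
V_m,c = 3×0.0422 = 0.1266 L/mol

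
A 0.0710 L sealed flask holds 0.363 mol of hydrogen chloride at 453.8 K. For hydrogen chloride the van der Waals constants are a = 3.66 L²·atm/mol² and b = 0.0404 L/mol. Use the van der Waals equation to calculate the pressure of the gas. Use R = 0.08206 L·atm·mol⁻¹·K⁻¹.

P = nRT/(V − nb) − a n²/V²
nRT/(V − nb) = (0.363)(0.08206)(453.8)/(0.0710 − 0.363×0.0404) = 13.518/0.056335 = 239.96 atm
a n²/V² = (3.66)(0.363)²/(0.0710)² = 95.670 atm
P = 239.96 − 95.670 = 144.3 atm

P ≈ 144.3 atm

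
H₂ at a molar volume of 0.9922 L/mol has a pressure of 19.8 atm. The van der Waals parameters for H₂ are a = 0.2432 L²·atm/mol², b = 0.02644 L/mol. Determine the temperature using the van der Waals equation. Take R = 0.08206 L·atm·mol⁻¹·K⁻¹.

T = (P + a/V_m²)(V_m − b)/R
P + a/V_m² = 19.8 + 0.2432/(0.9922)² = 20.047 atm
V_m − b = 0.9922 − 0.02644 = 0.96576 L/mol
T = (20.047)(0.96576)/0.08206 = 235.9 K

T ≈ 235.9 K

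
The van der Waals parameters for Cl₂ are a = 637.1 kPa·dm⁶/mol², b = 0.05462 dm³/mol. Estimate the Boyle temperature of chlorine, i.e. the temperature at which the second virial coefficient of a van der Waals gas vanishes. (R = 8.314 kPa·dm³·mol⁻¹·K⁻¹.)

T_B ≈ 1403 K

For a van der Waals gas the second virial coefficient B₂ = b − a/(RT) vanishes at T_B = a/(Rb).
T_B = 637.1/(8.314×0.05462) = 637.1/0.45411 = 1403 K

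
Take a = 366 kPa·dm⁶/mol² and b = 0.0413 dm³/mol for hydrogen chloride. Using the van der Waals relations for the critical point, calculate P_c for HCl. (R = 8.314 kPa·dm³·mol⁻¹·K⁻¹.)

For a van der Waals gas, P_c = a/(27b²).
P_c = 366/(27×(0.0413)²) = 366/0.046054 = 7947 kPa

P_c ≈ 7947 kPa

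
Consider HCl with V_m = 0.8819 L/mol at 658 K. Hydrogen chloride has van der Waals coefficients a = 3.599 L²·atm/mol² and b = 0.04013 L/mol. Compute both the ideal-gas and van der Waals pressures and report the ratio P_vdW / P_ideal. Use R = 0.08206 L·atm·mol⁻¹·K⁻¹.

Ideal: P_ideal = RT/V_m = (0.08206)(658)/0.8819 = 61.2263 atm
vdW: P = RT/(V_m − b) − a/V_m² = 53.9955/0.841770 − 3.599/0.777748 = 64.1452 − 4.62746 = 59.5177 atm
Ratio = 59.5177/61.2263 = 0.9721

P_vdW / P_ideal ≈ 0.9721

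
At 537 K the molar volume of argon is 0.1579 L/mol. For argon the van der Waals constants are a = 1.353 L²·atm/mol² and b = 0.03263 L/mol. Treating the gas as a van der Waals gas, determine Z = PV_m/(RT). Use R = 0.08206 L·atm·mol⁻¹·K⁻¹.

Z ≈ 1.066

P = RT/(V_m − b) − a/V_m² = (0.08206)(537)/(0.1579 − 0.03263) − 1.353/(0.1579)²
  = 44.066/0.12527 − 54.267 = 351.77 − 54.267 = 297.50 atm
Z = PV_m/(RT) = (297.50)(0.1579)/((0.08206)(537)) = 46.975/44.066 = 1.066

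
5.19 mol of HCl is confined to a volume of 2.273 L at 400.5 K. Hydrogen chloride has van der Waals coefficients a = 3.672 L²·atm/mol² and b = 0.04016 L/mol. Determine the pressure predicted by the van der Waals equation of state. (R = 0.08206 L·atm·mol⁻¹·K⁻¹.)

P = nRT/(V − nb) − a n²/V²
nRT/(V − nb) = (5.19)(0.08206)(400.5)/(2.273 − 5.19×0.04016) = 170.57/2.0646 = 82.616 atm
a n²/V² = (3.672)(5.19)²/(2.273)² = 19.144 atm
P = 82.616 − 19.144 = 63.47 atm

P ≈ 63.47 atm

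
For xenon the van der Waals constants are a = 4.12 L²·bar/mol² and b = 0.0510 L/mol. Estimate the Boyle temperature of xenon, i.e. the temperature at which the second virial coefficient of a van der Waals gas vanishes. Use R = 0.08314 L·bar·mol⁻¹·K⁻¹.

T_B ≈ 971.7 K

For a van der Waals gas the second virial coefficient B₂ = b − a/(RT) vanishes at T_B = a/(Rb).
T_B = 4.12/(0.08314×0.0510) = 4.12/0.0042401 = 971.7 K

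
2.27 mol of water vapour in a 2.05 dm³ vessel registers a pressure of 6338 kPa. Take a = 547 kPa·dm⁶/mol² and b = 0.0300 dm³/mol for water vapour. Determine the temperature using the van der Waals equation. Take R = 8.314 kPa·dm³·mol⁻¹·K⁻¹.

T ≈ 736.0 K

T = (P + a n²/V²)(V − nb)/(nR)
P + a n²/V² = 6338 + (547)(2.27)²/(2.05)² = 7008.7 kPa
V − nb = 2.05 − (2.27)(0.0300) = 1.9819 dm³
T = (7008.7)(1.9819)/((2.27)(8.314)) = 736.0 K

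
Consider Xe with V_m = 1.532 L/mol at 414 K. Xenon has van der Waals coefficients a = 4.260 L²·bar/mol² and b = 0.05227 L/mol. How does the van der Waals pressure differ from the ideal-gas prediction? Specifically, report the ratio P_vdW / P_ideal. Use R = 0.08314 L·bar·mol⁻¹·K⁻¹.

P_vdW / P_ideal ≈ 0.9545

Ideal: P_ideal = RT/V_m = (0.08314)(414)/1.532 = 22.4673 bar
vdW: P = RT/(V_m − b) − a/V_m² = 34.4200/1.47973 − 4.260/2.34702 = 23.2610 − 1.81507 = 21.4459 bar
Ratio = 21.4459/22.4673 = 0.9545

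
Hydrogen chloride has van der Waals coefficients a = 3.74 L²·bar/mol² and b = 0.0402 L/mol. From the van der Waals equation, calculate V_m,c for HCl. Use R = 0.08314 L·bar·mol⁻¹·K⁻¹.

For a van der Waals gas, V_m,c = 3b.
V_m,c = 3×0.0402 = 0.1206 L/mol

V_m,c ≈ 0.1206 L/mol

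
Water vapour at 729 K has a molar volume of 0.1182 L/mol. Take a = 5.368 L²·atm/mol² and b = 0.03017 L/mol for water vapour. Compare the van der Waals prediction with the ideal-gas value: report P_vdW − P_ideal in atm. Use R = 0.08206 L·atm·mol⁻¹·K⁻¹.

Ideal: P_ideal = RT/V_m = (0.08206)(729)/0.1182 = 506.106 atm
vdW: P = RT/(V_m − b) − a/V_m² = 59.8217/0.0880300 − 5.368/0.0139712 = 679.560 − 384.219 = 295.341 atm
ΔP = 295.341 − 506.106 = -210.8 atm

ΔP ≈ -210.8 atm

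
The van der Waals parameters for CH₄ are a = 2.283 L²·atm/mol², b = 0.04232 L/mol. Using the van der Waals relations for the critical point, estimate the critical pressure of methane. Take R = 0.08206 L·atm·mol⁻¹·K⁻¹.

P_c ≈ 47.21 atm

For a van der Waals gas, P_c = a/(27b²).
P_c = 2.283/(27×(0.04232)²) = 2.283/0.048357 = 47.21 atm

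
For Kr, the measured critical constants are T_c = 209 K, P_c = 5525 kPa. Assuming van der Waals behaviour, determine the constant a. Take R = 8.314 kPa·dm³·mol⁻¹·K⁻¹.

From T_c = 8a/(27Rb) and P_c = a/(27b²): a = 27 R² T_c²/(64 P_c).
a = 27×(8.314)²×(209)²/(64×5525) = 81522291/353600 = 230.5 kPa·dm⁶/mol²

a ≈ 230.5 kPa·dm⁶/mol²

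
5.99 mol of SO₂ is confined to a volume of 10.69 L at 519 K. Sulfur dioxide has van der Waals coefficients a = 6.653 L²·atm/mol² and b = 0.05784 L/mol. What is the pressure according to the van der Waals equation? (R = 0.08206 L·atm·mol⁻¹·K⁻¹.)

P = nRT/(V − nb) − a n²/V²
nRT/(V − nb) = (5.99)(0.08206)(519)/(10.69 − 5.99×0.05784) = 255.11/10.344 = 24.663 atm
a n²/V² = (6.653)(5.99)²/(10.69)² = 2.0889 atm
P = 24.663 − 2.0889 = 22.57 atm

P ≈ 22.57 atm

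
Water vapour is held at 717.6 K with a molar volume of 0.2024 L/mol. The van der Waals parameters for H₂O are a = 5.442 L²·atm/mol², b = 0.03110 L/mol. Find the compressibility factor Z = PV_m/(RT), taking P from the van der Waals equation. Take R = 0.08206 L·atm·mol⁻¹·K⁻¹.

Z ≈ 0.7250

P = RT/(V_m − b) − a/V_m² = (0.08206)(717.6)/(0.2024 − 0.03110) − 5.442/(0.2024)²
  = 58.886/0.17130 − 132.84 = 343.76 − 132.84 = 210.92 atm
Z = PV_m/(RT) = (210.92)(0.2024)/((0.08206)(717.6)) = 42.690/58.886 = 0.7250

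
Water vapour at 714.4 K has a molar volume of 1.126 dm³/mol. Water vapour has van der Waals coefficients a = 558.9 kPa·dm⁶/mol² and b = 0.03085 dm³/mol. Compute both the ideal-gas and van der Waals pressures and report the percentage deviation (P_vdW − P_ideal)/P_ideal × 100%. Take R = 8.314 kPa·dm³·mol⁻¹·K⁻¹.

Ideal: P_ideal = RT/V_m = (8.314)(714.4)/1.126 = 5274.89 kPa
vdW: P = RT/(V_m − b) − a/V_m² = 5939.52/1.09515 − 558.9/1.26788 = 5423.48 − 440.815 = 4982.67 kPa
% deviation = (4982.67 − 5274.89)/5274.89 × 100% = -5.54%

-5.54 %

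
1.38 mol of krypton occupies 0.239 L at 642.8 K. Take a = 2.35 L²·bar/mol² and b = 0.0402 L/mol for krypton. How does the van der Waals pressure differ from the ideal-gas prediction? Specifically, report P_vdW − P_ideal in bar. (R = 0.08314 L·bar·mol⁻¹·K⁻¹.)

Ideal: P_ideal = nRT/V = (1.38)(0.08314)(642.8)/0.239 = 308.580 bar
vdW: P = nRT/(V − nb) − a n²/V² = 73.7505/0.183524 − 4.47534/0.0571210 = 401.858 − 78.3484 = 323.510 bar
ΔP = 323.510 − 308.580 = 14.93 bar

ΔP ≈ 14.93 bar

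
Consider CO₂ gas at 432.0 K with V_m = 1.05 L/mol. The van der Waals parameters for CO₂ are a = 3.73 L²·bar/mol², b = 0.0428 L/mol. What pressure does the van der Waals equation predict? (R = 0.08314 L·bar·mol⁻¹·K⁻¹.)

P ≈ 32.28 bar

P = RT/(V_m − b) − a/V_m²
RT/(V_m − b) = (0.08314)(432.0)/(1.05 − 0.0428) = 35.916/1.0072 = 35.659 bar
a/V_m² = 3.73/(1.05)² = 3.3832 bar
P = 35.659 − 3.3832 = 32.28 bar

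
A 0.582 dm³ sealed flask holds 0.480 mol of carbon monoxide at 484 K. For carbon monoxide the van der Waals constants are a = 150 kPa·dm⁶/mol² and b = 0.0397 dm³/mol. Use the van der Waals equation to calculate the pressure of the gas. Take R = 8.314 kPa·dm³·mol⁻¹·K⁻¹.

P ≈ 3329 kPa

P = nRT/(V − nb) − a n²/V²
nRT/(V − nb) = (0.480)(8.314)(484)/(0.582 − 0.480×0.0397) = 1931.5/0.56294 = 3431.1 kPa
a n²/V² = (150)(0.480)²/(0.582)² = 102.03 kPa
P = 3431.1 − 102.03 = 3329 kPa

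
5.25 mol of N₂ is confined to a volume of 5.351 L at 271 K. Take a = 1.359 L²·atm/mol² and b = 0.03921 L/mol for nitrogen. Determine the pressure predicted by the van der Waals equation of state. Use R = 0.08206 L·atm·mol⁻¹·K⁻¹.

P ≈ 21.38 atm

P = nRT/(V − nb) − a n²/V²
nRT/(V − nb) = (5.25)(0.08206)(271)/(5.351 − 5.25×0.03921) = 116.75/5.1451 = 22.691 atm
a n²/V² = (1.359)(5.25)²/(5.351)² = 1.3082 atm
P = 22.691 − 1.3082 = 21.38 atm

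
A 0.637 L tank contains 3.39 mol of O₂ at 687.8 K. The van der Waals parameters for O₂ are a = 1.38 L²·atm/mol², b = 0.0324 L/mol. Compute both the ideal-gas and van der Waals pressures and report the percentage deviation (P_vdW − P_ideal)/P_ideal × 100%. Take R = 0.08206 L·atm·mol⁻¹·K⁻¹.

7.82 %

Ideal: P_ideal = nRT/V = (3.39)(0.08206)(687.8)/0.637 = 300.368 atm
vdW: P = nRT/(V − nb) − a n²/V² = 191.335/0.527164 − 15.8591/0.405769 = 362.952 − 39.0841 = 323.868 atm
% deviation = (323.868 − 300.368)/300.368 × 100% = 7.82%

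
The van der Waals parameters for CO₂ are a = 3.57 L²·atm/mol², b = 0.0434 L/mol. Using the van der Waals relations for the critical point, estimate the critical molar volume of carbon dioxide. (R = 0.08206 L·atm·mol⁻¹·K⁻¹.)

V_m,c ≈ 0.1302 L/mol

For a van der Waals gas, V_m,c = 3b.
V_m,c = 3×0.0434 = 0.1302 L/mol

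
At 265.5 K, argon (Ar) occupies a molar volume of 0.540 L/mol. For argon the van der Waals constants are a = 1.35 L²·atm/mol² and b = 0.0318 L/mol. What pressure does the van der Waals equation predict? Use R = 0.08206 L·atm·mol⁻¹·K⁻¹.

P ≈ 38.24 atm

P = RT/(V_m − b) − a/V_m²
RT/(V_m − b) = (0.08206)(265.5)/(0.540 − 0.0318) = 21.787/0.50820 = 42.871 atm
a/V_m² = 1.35/(0.540)² = 4.6296 atm
P = 42.871 − 4.6296 = 38.24 atm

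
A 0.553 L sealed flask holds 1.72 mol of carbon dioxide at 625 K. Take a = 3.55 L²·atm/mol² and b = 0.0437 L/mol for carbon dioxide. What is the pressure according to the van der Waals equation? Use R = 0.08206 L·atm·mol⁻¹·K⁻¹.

P = nRT/(V − nb) − a n²/V²
nRT/(V − nb) = (1.72)(0.08206)(625)/(0.553 − 1.72×0.0437) = 88.215/0.47784 = 184.61 atm
a n²/V² = (3.55)(1.72)²/(0.553)² = 34.343 atm
P = 184.61 − 34.343 = 150.3 atm

P ≈ 150.3 atm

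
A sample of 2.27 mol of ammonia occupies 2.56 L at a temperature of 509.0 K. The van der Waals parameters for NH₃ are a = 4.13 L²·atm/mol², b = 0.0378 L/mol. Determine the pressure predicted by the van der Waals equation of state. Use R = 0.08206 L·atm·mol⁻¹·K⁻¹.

P ≈ 35.07 atm

P = nRT/(V − nb) − a n²/V²
nRT/(V − nb) = (2.27)(0.08206)(509.0)/(2.56 − 2.27×0.0378) = 94.815/2.4742 = 38.321 atm
a n²/V² = (4.13)(2.27)²/(2.56)² = 3.2473 atm
P = 38.321 − 3.2473 = 35.07 atm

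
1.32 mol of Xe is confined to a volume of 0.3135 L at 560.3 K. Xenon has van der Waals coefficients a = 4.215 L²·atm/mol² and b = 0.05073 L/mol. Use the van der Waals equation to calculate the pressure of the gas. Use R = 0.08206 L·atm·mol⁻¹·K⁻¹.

P = nRT/(V − nb) − a n²/V²
nRT/(V − nb) = (1.32)(0.08206)(560.3)/(0.3135 − 1.32×0.05073) = 60.691/0.24654 = 246.17 atm
a n²/V² = (4.215)(1.32)²/(0.3135)² = 74.726 atm
P = 246.17 − 74.726 = 171.4 atm

P ≈ 171.4 atm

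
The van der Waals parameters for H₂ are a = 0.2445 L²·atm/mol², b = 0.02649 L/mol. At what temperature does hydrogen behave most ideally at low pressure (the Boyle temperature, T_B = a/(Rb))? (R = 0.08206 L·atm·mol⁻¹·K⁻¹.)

T_B ≈ 112.5 K

For a van der Waals gas the second virial coefficient B₂ = b − a/(RT) vanishes at T_B = a/(Rb).
T_B = 0.2445/(0.08206×0.02649) = 0.2445/0.0021738 = 112.5 K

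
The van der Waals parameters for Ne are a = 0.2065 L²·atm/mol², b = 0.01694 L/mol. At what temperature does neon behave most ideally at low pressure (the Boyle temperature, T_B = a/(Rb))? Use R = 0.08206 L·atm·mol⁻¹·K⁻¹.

T_B ≈ 148.6 K

For a van der Waals gas the second virial coefficient B₂ = b − a/(RT) vanishes at T_B = a/(Rb).
T_B = 0.2065/(0.08206×0.01694) = 0.2065/0.0013901 = 148.6 K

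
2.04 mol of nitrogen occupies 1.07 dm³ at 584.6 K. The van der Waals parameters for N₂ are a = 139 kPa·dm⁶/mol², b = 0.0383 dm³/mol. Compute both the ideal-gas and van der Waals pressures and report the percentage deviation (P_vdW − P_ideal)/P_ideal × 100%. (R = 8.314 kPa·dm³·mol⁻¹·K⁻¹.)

2.42 %

Ideal: P_ideal = nRT/V = (2.04)(8.314)(584.6)/1.07 = 9266.49 kPa
vdW: P = nRT/(V − nb) − a n²/V² = 9915.14/0.991868 − 578.462/1.14490 = 9996.43 − 505.251 = 9491.18 kPa
% deviation = (9491.18 − 9266.49)/9266.49 × 100% = 2.42%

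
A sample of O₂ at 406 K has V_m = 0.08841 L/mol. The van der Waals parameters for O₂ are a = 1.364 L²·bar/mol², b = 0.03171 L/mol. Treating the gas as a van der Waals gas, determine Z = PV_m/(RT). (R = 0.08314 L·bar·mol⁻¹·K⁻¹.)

P = RT/(V_m − b) − a/V_m² = (0.08314)(406)/(0.08841 − 0.03171) − 1.364/(0.08841)²
  = 33.755/0.056700 − 174.51 = 595.33 − 174.51 = 420.82 bar
Z = PV_m/(RT) = (420.82)(0.08841)/((0.08314)(406)) = 37.205/33.755 = 1.102

Z ≈ 1.102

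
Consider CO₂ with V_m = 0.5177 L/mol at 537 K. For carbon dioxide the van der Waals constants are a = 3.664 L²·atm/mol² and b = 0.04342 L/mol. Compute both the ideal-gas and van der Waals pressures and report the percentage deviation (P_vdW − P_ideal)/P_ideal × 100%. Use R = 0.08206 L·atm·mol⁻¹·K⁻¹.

-6.91 %

Ideal: P_ideal = RT/V_m = (0.08206)(537)/0.5177 = 85.1192 atm
vdW: P = RT/(V_m − b) − a/V_m² = 44.0662/0.474280 − 3.664/0.268013 = 92.9118 − 13.6710 = 79.2408 atm
% deviation = (79.2408 − 85.1192)/85.1192 × 100% = -6.91%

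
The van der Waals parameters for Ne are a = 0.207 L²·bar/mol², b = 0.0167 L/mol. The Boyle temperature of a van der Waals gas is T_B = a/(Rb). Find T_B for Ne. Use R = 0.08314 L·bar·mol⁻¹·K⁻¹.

T_B ≈ 149.1 K

For a van der Waals gas the second virial coefficient B₂ = b − a/(RT) vanishes at T_B = a/(Rb).
T_B = 0.207/(0.08314×0.0167) = 0.207/0.0013884 = 149.1 K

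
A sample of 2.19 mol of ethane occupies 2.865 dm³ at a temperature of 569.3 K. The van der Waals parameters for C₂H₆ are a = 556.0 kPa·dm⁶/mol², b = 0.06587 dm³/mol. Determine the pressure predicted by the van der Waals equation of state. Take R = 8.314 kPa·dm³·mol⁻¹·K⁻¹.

P ≈ 3485 kPa

P = nRT/(V − nb) − a n²/V²
nRT/(V − nb) = (2.19)(8.314)(569.3)/(2.865 − 2.19×0.06587) = 10366/2.7207 = 3810.0 kPa
a n²/V² = (556.0)(2.19)²/(2.865)² = 324.87 kPa
P = 3810.0 − 324.87 = 3485 kPa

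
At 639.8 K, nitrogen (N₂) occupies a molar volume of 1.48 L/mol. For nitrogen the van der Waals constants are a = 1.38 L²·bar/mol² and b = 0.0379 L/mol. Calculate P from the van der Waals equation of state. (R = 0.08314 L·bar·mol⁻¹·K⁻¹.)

P ≈ 36.26 bar

P = RT/(V_m − b) − a/V_m²
RT/(V_m − b) = (0.08314)(639.8)/(1.48 − 0.0379) = 53.193/1.4421 = 36.886 bar
a/V_m² = 1.38/(1.48)² = 0.63002 bar
P = 36.886 − 0.63002 = 36.26 bar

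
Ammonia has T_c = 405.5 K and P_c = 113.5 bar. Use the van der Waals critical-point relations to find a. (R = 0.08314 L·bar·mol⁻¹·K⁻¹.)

From T_c = 8a/(27Rb) and P_c = a/(27b²): a = 27 R² T_c²/(64 P_c).
a = 27×(0.08314)²×(405.5)²/(64×113.5) = 30688/7264.0 = 4.225 L²·bar/mol²

a ≈ 4.225 L²·bar/mol²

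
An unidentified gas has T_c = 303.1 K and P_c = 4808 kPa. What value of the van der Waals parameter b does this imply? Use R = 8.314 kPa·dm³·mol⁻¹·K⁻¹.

From T_c = 8a/(27Rb) and P_c = a/(27b²): b = R T_c/(8 P_c).
b = (8.314)(303.1)/(8×4808) = 2520.0/38464 = 0.06552 dm³/mol

b ≈ 0.06552 dm³/mol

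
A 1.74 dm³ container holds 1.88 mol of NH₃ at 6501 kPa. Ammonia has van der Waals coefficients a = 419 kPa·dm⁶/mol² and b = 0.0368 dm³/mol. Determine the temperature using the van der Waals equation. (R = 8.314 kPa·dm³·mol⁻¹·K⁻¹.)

T ≈ 747.2 K

T = (P + a n²/V²)(V − nb)/(nR)
P + a n²/V² = 6501 + (419)(1.88)²/(1.74)² = 6990.1 kPa
V − nb = 1.74 − (1.88)(0.0368) = 1.6708 dm³
T = (6990.1)(1.6708)/((1.88)(8.314)) = 747.2 K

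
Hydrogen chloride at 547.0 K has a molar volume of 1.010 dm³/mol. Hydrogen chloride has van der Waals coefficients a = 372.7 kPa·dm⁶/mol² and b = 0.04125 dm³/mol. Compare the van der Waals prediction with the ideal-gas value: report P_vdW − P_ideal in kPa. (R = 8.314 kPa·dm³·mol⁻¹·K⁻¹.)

Ideal: P_ideal = RT/V_m = (8.314)(547.0)/1.010 = 4502.73 kPa
vdW: P = RT/(V_m − b) − a/V_m² = 4547.76/0.968750 − 372.7/1.02010 = 4694.46 − 365.356 = 4329.10 kPa
ΔP = 4329.10 − 4502.73 = -173.6 kPa

ΔP ≈ -173.6 kPa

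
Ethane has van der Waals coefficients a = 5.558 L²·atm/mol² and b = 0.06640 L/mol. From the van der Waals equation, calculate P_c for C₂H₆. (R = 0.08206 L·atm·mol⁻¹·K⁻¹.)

For a van der Waals gas, P_c = a/(27b²).
P_c = 5.558/(27×(0.06640)²) = 5.558/0.11904 = 46.69 atm

P_c ≈ 46.69 atm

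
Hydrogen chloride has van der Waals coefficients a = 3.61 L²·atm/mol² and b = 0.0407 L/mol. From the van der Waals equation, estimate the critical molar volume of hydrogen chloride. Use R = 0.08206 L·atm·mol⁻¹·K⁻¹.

For a van der Waals gas, V_m,c = 3b.
V_m,c = 3×0.0407 = 0.1221 L/mol

V_m,c ≈ 0.1221 L/mol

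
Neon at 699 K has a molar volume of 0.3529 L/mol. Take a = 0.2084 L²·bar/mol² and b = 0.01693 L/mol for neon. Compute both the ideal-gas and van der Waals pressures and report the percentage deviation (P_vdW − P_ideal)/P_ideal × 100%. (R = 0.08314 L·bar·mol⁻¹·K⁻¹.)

Ideal: P_ideal = RT/V_m = (0.08314)(699)/0.3529 = 164.678 bar
vdW: P = RT/(V_m − b) − a/V_m² = 58.1149/0.335970 − 0.2084/0.124538 = 172.976 − 1.67338 = 171.303 bar
% deviation = (171.303 − 164.678)/164.678 × 100% = 4.02%

4.02 %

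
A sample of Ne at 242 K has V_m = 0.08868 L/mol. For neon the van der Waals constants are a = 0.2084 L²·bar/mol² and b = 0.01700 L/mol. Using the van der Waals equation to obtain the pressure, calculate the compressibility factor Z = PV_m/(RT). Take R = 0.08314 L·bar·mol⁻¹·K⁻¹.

Z ≈ 1.120

P = RT/(V_m − b) − a/V_m² = (0.08314)(242)/(0.08868 − 0.01700) − 0.2084/(0.08868)²
  = 20.120/0.071680 − 26.500 = 280.69 − 26.500 = 254.19 bar
Z = PV_m/(RT) = (254.19)(0.08868)/((0.08314)(242)) = 22.542/20.120 = 1.120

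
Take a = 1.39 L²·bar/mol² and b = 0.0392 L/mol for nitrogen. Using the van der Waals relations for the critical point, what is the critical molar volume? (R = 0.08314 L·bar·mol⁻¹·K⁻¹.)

For a van der Waals gas, V_m,c = 3b.
V_m,c = 3×0.0392 = 0.1176 L/mol

V_m,c ≈ 0.1176 L/mol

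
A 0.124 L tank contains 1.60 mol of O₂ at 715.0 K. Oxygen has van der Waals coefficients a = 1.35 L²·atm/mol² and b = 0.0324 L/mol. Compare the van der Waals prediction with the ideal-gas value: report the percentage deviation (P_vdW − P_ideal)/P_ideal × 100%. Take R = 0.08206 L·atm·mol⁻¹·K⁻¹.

42.15 %

Ideal: P_ideal = nRT/V = (1.60)(0.08206)(715.0)/0.124 = 757.070 atm
vdW: P = nRT/(V − nb) − a n²/V² = 93.8766/0.0721600 − 3.45600/0.0153760 = 1300.95 − 224.766 = 1076.18 atm
% deviation = (1076.18 − 757.070)/757.070 × 100% = 42.15%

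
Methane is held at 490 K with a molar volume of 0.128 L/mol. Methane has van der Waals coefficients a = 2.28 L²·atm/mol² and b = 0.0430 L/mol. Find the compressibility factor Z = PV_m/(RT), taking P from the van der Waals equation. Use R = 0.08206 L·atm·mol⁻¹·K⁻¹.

P = RT/(V_m − b) − a/V_m² = (0.08206)(490)/(0.128 − 0.0430) − 2.28/(0.128)²
  = 40.209/0.085000 − 139.16 = 473.05 − 139.16 = 333.89 atm
Z = PV_m/(RT) = (333.89)(0.128)/((0.08206)(490)) = 42.738/40.209 = 1.063

Z ≈ 1.063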